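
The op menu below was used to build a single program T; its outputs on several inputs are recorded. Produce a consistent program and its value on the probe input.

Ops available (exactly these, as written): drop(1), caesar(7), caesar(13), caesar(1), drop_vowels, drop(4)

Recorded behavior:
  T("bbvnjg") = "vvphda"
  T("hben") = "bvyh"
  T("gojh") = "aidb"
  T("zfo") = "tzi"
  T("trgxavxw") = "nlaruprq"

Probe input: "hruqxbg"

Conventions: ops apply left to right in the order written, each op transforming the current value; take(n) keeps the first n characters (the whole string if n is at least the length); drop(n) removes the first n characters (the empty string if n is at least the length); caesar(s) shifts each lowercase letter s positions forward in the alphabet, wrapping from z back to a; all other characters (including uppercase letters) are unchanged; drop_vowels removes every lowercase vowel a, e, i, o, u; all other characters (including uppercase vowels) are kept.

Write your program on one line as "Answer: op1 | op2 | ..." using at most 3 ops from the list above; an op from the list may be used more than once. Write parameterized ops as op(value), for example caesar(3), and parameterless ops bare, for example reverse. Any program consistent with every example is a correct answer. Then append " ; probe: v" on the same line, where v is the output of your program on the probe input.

caesar(13) | caesar(7) ; probe: "blokrva"

Check, running the answer program on each example:
  "bbvnjg" -> "ooiawt" -> "vvphda"
  "hben" -> "uora" -> "bvyh"
  "gojh" -> "tbwu" -> "aidb"
  "zfo" -> "msb" -> "tzi"
  "trgxavxw" -> "getknikj" -> "nlaruprq"
  probe: "hruqxbg" -> "uehdkot" -> "blokrva"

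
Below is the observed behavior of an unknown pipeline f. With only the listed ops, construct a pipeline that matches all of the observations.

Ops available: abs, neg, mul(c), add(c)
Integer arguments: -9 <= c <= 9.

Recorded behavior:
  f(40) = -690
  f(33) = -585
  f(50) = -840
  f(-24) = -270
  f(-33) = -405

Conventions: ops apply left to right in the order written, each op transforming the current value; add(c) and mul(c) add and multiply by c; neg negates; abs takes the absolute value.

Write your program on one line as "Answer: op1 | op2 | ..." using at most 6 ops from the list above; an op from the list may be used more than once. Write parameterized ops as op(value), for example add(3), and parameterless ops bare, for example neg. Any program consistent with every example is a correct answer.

add(6) | mul(5) | abs | mul(3) | neg

Check, running the answer program on each example:
  40 -> 46 -> 230 -> 230 -> 690 -> -690
  33 -> 39 -> 195 -> 195 -> 585 -> -585
  50 -> 56 -> 280 -> 280 -> 840 -> -840
  -24 -> -18 -> -90 -> 90 -> 270 -> -270
  -33 -> -27 -> -135 -> 135 -> 405 -> -405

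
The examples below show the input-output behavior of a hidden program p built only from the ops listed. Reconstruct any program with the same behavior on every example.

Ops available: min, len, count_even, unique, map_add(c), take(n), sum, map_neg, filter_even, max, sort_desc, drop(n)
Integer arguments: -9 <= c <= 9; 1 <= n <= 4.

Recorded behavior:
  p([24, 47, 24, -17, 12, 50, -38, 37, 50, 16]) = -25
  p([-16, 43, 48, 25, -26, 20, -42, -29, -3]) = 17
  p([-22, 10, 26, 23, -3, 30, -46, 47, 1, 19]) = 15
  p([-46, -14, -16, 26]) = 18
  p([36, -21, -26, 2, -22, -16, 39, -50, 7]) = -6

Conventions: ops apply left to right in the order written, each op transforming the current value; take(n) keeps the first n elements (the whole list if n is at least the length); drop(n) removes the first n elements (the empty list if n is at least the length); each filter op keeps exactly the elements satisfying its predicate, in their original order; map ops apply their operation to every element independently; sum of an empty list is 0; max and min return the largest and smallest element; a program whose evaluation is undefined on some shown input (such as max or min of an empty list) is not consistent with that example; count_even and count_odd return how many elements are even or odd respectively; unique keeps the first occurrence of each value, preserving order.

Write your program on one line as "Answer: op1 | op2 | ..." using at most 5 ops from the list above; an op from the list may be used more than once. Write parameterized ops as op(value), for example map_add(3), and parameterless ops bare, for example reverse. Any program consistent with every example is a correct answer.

map_add(-8) | drop(3) | take(1) | sum

Check, running the answer program on each example:
  [24, 47, 24, -17, 12, 50, -38, 37, 50, 16] -> [16, 39, 16, -25, 4, 42, -46, 29, 42, 8] -> [-25, 4, 42, -46, 29, 42, 8] -> [-25] -> -25
  [-16, 43, 48, 25, -26, 20, -42, -29, -3] -> [-24, 35, 40, 17, -34, 12, -50, -37, -11] -> [17, -34, 12, -50, -37, -11] -> [17] -> 17
  [-22, 10, 26, 23, -3, 30, -46, 47, 1, 19] -> [-30, 2, 18, 15, -11, 22, -54, 39, -7, 11] -> [15, -11, 22, -54, 39, -7, 11] -> [15] -> 15
  [-46, -14, -16, 26] -> [-54, -22, -24, 18] -> [18] -> [18] -> 18
  [36, -21, -26, 2, -22, -16, 39, -50, 7] -> [28, -29, -34, -6, -30, -24, 31, -58, -1] -> [-6, -30, -24, 31, -58, -1] -> [-6] -> -6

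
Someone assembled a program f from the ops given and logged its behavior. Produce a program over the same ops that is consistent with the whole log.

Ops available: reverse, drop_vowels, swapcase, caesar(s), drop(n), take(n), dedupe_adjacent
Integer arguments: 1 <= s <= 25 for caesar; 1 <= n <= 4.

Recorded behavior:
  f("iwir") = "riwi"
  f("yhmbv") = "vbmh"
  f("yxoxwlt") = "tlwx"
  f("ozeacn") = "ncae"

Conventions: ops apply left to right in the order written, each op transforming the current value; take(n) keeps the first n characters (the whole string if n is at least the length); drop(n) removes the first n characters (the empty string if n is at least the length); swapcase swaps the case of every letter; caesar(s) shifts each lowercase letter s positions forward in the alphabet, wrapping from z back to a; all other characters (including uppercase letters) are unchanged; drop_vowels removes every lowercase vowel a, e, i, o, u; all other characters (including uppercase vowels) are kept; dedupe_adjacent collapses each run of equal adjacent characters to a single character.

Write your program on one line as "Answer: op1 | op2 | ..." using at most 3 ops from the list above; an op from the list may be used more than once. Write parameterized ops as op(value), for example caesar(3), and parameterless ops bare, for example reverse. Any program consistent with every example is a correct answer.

reverse | take(4)

Check, running the answer program on each example:
  "iwir" -> "riwi" -> "riwi"
  "yhmbv" -> "vbmhy" -> "vbmh"
  "yxoxwlt" -> "tlwxoxy" -> "tlwx"
  "ozeacn" -> "ncaezo" -> "ncae"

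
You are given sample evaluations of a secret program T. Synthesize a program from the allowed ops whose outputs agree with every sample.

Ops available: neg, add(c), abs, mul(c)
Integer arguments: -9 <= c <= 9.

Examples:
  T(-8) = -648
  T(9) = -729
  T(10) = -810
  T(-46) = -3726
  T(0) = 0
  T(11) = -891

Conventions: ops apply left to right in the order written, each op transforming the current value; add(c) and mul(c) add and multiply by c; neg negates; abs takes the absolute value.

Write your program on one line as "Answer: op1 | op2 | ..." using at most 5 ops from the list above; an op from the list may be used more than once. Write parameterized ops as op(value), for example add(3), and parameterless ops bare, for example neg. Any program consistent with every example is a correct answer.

mul(9) | mul(-1) | abs | mul(-9)

Check, running the answer program on each example:
  -8 -> -72 -> 72 -> 72 -> -648
  9 -> 81 -> -81 -> 81 -> -729
  10 -> 90 -> -90 -> 90 -> -810
  -46 -> -414 -> 414 -> 414 -> -3726
  0 -> 0 -> 0 -> 0 -> 0
  11 -> 99 -> -99 -> 99 -> -891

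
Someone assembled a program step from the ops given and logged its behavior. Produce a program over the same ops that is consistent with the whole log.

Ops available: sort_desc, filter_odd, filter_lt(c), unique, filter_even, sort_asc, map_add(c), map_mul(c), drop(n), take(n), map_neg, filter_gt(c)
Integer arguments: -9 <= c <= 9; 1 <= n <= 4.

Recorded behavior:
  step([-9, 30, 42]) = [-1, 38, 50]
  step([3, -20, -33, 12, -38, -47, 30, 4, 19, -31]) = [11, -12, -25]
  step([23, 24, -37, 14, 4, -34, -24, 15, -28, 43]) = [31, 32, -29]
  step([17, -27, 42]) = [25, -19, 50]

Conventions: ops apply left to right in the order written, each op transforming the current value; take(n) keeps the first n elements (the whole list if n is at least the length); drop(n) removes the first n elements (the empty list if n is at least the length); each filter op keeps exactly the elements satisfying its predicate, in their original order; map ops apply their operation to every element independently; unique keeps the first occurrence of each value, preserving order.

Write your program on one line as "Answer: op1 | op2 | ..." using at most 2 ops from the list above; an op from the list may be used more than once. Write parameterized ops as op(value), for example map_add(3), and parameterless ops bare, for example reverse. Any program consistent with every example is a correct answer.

take(3) | map_add(8)

Check, running the answer program on each example:
  [-9, 30, 42] -> [-9, 30, 42] -> [-1, 38, 50]
  [3, -20, -33, 12, -38, -47, 30, 4, 19, -31] -> [3, -20, -33] -> [11, -12, -25]
  [23, 24, -37, 14, 4, -34, -24, 15, -28, 43] -> [23, 24, -37] -> [31, 32, -29]
  [17, -27, 42] -> [17, -27, 42] -> [25, -19, 50]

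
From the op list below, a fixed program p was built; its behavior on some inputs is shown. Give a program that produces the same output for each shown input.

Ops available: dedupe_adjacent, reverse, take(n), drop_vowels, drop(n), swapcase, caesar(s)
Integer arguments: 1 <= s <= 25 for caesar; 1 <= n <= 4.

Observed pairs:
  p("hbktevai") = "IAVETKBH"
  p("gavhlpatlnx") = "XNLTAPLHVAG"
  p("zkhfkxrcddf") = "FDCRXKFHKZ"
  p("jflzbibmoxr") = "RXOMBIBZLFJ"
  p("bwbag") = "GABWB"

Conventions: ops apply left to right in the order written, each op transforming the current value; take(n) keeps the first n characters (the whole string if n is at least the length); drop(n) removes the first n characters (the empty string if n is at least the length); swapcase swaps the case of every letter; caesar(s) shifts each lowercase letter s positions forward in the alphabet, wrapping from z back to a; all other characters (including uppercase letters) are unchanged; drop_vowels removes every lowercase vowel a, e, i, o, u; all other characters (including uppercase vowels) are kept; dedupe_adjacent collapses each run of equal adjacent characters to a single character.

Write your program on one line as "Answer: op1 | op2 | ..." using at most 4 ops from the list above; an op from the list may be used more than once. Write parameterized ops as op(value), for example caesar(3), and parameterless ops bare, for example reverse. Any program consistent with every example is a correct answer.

swapcase | dedupe_adjacent | reverse

Check, running the answer program on each example:
  "hbktevai" -> "HBKTEVAI" -> "HBKTEVAI" -> "IAVETKBH"
  "gavhlpatlnx" -> "GAVHLPATLNX" -> "GAVHLPATLNX" -> "XNLTAPLHVAG"
  "zkhfkxrcddf" -> "ZKHFKXRCDDF" -> "ZKHFKXRCDF" -> "FDCRXKFHKZ"
  "jflzbibmoxr" -> "JFLZBIBMOXR" -> "JFLZBIBMOXR" -> "RXOMBIBZLFJ"
  "bwbag" -> "BWBAG" -> "BWBAG" -> "GABWB"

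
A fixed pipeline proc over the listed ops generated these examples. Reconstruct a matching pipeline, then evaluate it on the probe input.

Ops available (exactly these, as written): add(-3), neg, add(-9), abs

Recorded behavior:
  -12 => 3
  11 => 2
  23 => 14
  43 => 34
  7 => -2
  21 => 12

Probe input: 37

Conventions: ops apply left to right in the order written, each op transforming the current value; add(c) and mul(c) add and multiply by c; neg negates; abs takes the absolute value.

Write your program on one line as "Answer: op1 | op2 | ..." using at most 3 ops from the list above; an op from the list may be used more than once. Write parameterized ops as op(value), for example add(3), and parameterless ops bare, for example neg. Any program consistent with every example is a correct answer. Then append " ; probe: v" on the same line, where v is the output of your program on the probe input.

abs | add(-9) ; probe: 28

Check, running the answer program on each example:
  -12 -> 12 -> 3
  11 -> 11 -> 2
  23 -> 23 -> 14
  43 -> 43 -> 34
  7 -> 7 -> -2
  21 -> 21 -> 12
  probe: 37 -> 37 -> 28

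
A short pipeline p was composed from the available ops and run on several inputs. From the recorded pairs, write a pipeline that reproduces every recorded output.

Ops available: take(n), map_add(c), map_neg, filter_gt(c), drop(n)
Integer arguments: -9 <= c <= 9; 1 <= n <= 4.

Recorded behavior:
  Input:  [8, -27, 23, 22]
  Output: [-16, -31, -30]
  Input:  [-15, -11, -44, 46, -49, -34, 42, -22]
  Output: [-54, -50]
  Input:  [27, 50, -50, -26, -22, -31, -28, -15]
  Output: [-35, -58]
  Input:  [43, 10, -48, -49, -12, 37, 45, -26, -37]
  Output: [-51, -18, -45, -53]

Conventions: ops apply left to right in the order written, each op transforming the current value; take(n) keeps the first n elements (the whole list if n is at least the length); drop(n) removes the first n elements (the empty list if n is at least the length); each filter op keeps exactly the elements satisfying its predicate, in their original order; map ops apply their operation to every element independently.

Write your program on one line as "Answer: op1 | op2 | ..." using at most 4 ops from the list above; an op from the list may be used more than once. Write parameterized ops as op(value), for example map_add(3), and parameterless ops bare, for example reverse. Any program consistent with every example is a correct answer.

filter_gt(2) | map_add(8) | map_neg

Check, running the answer program on each example:
  [8, -27, 23, 22] -> [8, 23, 22] -> [16, 31, 30] -> [-16, -31, -30]
  [-15, -11, -44, 46, -49, -34, 42, -22] -> [46, 42] -> [54, 50] -> [-54, -50]
  [27, 50, -50, -26, -22, -31, -28, -15] -> [27, 50] -> [35, 58] -> [-35, -58]
  [43, 10, -48, -49, -12, 37, 45, -26, -37] -> [43, 10, 37, 45] -> [51, 18, 45, 53] -> [-51, -18, -45, -53]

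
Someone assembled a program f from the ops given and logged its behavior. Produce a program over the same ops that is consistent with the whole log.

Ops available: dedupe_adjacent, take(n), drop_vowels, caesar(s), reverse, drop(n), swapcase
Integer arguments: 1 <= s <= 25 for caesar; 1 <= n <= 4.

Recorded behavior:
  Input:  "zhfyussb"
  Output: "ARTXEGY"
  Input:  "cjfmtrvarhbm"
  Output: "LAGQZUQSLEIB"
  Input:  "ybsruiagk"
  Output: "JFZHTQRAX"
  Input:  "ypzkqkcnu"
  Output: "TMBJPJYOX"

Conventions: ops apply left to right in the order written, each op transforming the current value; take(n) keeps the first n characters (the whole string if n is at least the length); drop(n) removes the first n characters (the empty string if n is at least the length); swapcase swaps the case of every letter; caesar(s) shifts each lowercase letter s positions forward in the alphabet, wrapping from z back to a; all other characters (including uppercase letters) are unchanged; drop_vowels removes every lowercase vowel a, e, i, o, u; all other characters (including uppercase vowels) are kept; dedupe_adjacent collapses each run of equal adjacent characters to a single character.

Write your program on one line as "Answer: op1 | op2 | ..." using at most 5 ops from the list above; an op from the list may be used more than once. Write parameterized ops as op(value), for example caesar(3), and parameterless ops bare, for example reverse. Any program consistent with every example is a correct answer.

caesar(25) | dedupe_adjacent | swapcase | reverse

Check, running the answer program on each example:
  "zhfyussb" -> "ygextrra" -> "ygextra" -> "YGEXTRA" -> "ARTXEGY"
  "cjfmtrvarhbm" -> "bielsquzqgal" -> "bielsquzqgal" -> "BIELSQUZQGAL" -> "LAGQZUQSLEIB"
  "ybsruiagk" -> "xarqthzfj" -> "xarqthzfj" -> "XARQTHZFJ" -> "JFZHTQRAX"
  "ypzkqkcnu" -> "xoyjpjbmt" -> "xoyjpjbmt" -> "XOYJPJBMT" -> "TMBJPJYOX"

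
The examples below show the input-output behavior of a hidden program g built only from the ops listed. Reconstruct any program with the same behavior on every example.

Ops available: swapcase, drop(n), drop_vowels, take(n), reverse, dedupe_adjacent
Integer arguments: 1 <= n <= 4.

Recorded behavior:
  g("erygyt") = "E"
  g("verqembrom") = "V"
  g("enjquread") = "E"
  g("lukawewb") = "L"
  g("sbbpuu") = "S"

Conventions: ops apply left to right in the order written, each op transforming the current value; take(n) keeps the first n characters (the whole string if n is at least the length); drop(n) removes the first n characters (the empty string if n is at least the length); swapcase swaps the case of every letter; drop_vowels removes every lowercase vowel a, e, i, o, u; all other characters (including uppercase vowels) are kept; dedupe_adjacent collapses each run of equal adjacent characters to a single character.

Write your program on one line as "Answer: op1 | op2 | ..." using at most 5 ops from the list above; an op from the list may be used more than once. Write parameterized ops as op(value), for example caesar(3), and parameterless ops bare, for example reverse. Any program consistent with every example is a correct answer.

dedupe_adjacent | take(4) | swapcase | reverse | drop(3)

Check, running the answer program on each example:
  "erygyt" -> "erygyt" -> "eryg" -> "ERYG" -> "GYRE" -> "E"
  "verqembrom" -> "verqembrom" -> "verq" -> "VERQ" -> "QREV" -> "V"
  "enjquread" -> "enjquread" -> "enjq" -> "ENJQ" -> "QJNE" -> "E"
  "lukawewb" -> "lukawewb" -> "luka" -> "LUKA" -> "AKUL" -> "L"
  "sbbpuu" -> "sbpu" -> "sbpu" -> "SBPU" -> "UPBS" -> "S"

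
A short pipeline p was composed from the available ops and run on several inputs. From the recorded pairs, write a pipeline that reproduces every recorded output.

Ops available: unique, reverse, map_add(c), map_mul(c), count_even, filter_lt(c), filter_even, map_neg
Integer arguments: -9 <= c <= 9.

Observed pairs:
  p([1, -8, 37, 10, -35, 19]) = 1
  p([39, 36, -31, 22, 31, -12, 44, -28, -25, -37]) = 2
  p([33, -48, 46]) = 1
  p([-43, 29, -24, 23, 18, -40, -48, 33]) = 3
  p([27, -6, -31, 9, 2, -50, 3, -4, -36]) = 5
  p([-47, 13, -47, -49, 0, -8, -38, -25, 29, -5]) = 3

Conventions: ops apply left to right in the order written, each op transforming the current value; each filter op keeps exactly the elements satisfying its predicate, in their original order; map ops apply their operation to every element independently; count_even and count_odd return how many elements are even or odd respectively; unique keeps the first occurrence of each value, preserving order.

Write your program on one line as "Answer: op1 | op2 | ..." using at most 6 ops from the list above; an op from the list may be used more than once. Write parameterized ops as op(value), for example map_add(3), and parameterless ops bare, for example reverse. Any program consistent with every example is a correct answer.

filter_lt(6) | unique | reverse | map_neg | reverse | count_even

Check, running the answer program on each example:
  [1, -8, 37, 10, -35, 19] -> [1, -8, -35] -> [1, -8, -35] -> [-35, -8, 1] -> [35, 8, -1] -> [-1, 8, 35] -> 1
  [39, 36, -31, 22, 31, -12, 44, -28, -25, -37] -> [-31, -12, -28, -25, -37] -> [-31, -12, -28, -25, -37] -> [-37, -25, -28, -12, -31] -> [37, 25, 28, 12, 31] -> [31, 12, 28, 25, 37] -> 2
  [33, -48, 46] -> [-48] -> [-48] -> [-48] -> [48] -> [48] -> 1
  [-43, 29, -24, 23, 18, -40, -48, 33] -> [-43, -24, -40, -48] -> [-43, -24, -40, -48] -> [-48, -40, -24, -43] -> [48, 40, 24, 43] -> [43, 24, 40, 48] -> 3
  [27, -6, -31, 9, 2, -50, 3, -4, -36] -> [-6, -31, 2, -50, 3, -4, -36] -> [-6, -31, 2, -50, 3, -4, -36] -> [-36, -4, 3, -50, 2, -31, -6] -> [36, 4, -3, 50, -2, 31, 6] -> [6, 31, -2, 50, -3, 4, 36] -> 5
  [-47, 13, -47, -49, 0, -8, -38, -25, 29, -5] -> [-47, -47, -49, 0, -8, -38, -25, -5] -> [-47, -49, 0, -8, -38, -25, -5] -> [-5, -25, -38, -8, 0, -49, -47] -> [5, 25, 38, 8, 0, 49, 47] -> [47, 49, 0, 8, 38, 25, 5] -> 3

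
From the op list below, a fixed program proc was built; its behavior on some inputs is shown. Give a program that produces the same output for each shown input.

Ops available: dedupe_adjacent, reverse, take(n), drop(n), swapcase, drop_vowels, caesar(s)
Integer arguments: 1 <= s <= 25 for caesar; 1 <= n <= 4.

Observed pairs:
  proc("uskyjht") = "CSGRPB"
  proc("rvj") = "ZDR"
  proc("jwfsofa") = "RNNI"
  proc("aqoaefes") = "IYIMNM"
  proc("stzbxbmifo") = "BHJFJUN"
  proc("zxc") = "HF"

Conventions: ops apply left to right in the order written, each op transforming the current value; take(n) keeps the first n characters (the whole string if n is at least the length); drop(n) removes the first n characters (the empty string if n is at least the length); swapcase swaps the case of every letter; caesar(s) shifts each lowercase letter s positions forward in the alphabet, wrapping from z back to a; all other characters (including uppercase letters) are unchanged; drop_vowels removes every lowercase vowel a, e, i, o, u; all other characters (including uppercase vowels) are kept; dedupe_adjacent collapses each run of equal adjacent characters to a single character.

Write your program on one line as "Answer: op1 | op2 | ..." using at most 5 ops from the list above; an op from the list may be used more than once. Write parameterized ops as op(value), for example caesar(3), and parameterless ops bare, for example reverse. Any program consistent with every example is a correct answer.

caesar(15) | caesar(23) | drop_vowels | caesar(22) | swapcase

Check, running the answer program on each example:
  "uskyjht" -> "jhznywi" -> "gewkvtf" -> "gwkvtf" -> "csgrpb" -> "CSGRPB"
  "rvj" -> "gky" -> "dhv" -> "dhv" -> "zdr" -> "ZDR"
  "jwfsofa" -> "yluhdup" -> "virearm" -> "vrrm" -> "rnni" -> "RNNI"
  "aqoaefes" -> "pfdptuth" -> "mcamqrqe" -> "mcmqrq" -> "iyimnm" -> "IYIMNM"
  "stzbxbmifo" -> "hioqmqbxud" -> "eflnjnyura" -> "flnjnyr" -> "bhjfjun" -> "BHJFJUN"
  "zxc" -> "omr" -> "ljo" -> "lj" -> "hf" -> "HF"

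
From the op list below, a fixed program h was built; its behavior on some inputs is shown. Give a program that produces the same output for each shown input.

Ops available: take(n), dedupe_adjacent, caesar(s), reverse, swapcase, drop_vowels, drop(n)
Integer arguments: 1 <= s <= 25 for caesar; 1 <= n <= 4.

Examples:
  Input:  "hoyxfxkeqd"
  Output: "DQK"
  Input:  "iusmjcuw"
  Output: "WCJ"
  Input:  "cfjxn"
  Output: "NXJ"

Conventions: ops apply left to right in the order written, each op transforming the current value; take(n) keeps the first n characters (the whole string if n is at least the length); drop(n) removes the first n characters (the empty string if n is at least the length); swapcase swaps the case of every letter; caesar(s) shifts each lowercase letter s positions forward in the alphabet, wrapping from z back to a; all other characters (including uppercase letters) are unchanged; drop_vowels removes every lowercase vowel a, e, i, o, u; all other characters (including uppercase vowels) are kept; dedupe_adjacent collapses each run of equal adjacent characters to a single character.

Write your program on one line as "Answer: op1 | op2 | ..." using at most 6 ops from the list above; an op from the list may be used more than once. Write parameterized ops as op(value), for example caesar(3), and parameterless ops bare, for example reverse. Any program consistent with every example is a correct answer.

reverse | drop_vowels | take(3) | reverse | swapcase | reverse

Check, running the answer program on each example:
  "hoyxfxkeqd" -> "dqekxfxyoh" -> "dqkxfxyh" -> "dqk" -> "kqd" -> "KQD" -> "DQK"
  "iusmjcuw" -> "wucjmsui" -> "wcjms" -> "wcj" -> "jcw" -> "JCW" -> "WCJ"
  "cfjxn" -> "nxjfc" -> "nxjfc" -> "nxj" -> "jxn" -> "JXN" -> "NXJ"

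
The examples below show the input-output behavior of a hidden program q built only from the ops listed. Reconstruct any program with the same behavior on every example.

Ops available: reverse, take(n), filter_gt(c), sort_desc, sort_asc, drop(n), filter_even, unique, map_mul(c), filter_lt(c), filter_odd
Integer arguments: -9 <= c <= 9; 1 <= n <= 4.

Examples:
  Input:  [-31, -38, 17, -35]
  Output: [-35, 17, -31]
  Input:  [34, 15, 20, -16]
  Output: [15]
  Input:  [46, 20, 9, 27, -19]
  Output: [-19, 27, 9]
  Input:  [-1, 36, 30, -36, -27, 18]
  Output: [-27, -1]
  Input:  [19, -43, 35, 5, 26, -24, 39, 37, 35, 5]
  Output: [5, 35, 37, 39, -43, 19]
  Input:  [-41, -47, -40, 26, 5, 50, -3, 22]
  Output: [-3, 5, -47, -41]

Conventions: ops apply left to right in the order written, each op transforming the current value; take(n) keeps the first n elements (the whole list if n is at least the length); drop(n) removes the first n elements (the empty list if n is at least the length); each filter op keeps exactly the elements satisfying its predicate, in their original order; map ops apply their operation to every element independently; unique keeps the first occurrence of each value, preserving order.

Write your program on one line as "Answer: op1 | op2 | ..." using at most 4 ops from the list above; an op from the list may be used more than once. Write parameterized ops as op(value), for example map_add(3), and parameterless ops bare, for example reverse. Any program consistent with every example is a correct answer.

filter_odd | reverse | unique

Check, running the answer program on each example:
  [-31, -38, 17, -35] -> [-31, 17, -35] -> [-35, 17, -31] -> [-35, 17, -31]
  [34, 15, 20, -16] -> [15] -> [15] -> [15]
  [46, 20, 9, 27, -19] -> [9, 27, -19] -> [-19, 27, 9] -> [-19, 27, 9]
  [-1, 36, 30, -36, -27, 18] -> [-1, -27] -> [-27, -1] -> [-27, -1]
  [19, -43, 35, 5, 26, -24, 39, 37, 35, 5] -> [19, -43, 35, 5, 39, 37, 35, 5] -> [5, 35, 37, 39, 5, 35, -43, 19] -> [5, 35, 37, 39, -43, 19]
  [-41, -47, -40, 26, 5, 50, -3, 22] -> [-41, -47, 5, -3] -> [-3, 5, -47, -41] -> [-3, 5, -47, -41]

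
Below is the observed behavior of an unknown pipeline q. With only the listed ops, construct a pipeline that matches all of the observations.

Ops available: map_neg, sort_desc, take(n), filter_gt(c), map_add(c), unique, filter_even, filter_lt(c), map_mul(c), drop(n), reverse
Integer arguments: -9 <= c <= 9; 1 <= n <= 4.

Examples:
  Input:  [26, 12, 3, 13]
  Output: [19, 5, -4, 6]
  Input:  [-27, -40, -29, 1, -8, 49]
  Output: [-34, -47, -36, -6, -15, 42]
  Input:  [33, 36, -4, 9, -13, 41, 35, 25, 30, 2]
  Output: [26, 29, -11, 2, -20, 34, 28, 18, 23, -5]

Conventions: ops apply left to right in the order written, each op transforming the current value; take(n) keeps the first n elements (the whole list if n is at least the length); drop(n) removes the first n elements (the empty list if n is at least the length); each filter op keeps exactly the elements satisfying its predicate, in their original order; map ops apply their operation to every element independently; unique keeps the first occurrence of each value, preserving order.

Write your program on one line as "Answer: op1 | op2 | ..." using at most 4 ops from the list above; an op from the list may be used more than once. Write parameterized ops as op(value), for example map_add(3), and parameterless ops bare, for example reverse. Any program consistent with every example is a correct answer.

reverse | map_add(-7) | reverse

Check, running the answer program on each example:
  [26, 12, 3, 13] -> [13, 3, 12, 26] -> [6, -4, 5, 19] -> [19, 5, -4, 6]
  [-27, -40, -29, 1, -8, 49] -> [49, -8, 1, -29, -40, -27] -> [42, -15, -6, -36, -47, -34] -> [-34, -47, -36, -6, -15, 42]
  [33, 36, -4, 9, -13, 41, 35, 25, 30, 2] -> [2, 30, 25, 35, 41, -13, 9, -4, 36, 33] -> [-5, 23, 18, 28, 34, -20, 2, -11, 29, 26] -> [26, 29, -11, 2, -20, 34, 28, 18, 23, -5]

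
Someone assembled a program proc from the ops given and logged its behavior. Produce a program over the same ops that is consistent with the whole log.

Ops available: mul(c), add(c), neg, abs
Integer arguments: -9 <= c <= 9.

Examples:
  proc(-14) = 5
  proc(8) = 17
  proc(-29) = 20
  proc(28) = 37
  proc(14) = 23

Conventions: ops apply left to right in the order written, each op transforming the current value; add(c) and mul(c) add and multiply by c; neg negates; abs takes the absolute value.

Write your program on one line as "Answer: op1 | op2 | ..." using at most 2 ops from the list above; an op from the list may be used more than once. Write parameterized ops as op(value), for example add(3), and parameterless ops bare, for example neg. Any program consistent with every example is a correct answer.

add(9) | abs

Check, running the answer program on each example:
  -14 -> -5 -> 5
  8 -> 17 -> 17
  -29 -> -20 -> 20
  28 -> 37 -> 37
  14 -> 23 -> 23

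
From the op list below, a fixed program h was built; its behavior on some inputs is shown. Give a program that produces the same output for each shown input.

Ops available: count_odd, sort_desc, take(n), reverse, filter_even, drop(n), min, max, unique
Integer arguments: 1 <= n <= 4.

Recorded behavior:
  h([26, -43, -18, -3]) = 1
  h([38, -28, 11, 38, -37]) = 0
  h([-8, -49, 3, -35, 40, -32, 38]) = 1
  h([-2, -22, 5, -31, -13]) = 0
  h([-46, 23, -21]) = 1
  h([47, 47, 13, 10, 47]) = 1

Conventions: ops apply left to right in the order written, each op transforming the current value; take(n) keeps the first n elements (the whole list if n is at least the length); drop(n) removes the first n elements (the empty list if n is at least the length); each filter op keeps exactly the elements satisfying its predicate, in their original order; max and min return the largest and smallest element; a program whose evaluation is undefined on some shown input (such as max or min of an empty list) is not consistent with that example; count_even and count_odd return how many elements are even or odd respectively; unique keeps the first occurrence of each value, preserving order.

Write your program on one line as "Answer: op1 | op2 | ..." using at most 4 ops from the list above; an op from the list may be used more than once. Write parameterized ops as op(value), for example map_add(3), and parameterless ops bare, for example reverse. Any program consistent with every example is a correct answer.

take(2) | drop(1) | count_odd

Check, running the answer program on each example:
  [26, -43, -18, -3] -> [26, -43] -> [-43] -> 1
  [38, -28, 11, 38, -37] -> [38, -28] -> [-28] -> 0
  [-8, -49, 3, -35, 40, -32, 38] -> [-8, -49] -> [-49] -> 1
  [-2, -22, 5, -31, -13] -> [-2, -22] -> [-22] -> 0
  [-46, 23, -21] -> [-46, 23] -> [23] -> 1
  [47, 47, 13, 10, 47] -> [47, 47] -> [47] -> 1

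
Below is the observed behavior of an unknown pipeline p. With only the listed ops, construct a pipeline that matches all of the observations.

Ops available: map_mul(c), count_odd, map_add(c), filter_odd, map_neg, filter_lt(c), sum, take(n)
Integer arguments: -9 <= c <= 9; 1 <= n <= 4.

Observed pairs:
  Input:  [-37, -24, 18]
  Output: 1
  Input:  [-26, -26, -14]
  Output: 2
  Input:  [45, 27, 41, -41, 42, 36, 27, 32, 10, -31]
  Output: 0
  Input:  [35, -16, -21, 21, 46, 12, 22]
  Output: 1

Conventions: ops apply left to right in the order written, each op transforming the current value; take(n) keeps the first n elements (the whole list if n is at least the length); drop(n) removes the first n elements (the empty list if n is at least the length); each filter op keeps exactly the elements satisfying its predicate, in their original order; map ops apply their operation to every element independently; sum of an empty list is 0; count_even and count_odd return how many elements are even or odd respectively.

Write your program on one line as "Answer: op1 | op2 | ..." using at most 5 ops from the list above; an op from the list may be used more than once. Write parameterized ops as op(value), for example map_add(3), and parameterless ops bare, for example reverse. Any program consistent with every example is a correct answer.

take(3) | map_add(-3) | map_mul(3) | take(2) | count_odd

Check, running the answer program on each example:
  [-37, -24, 18] -> [-37, -24, 18] -> [-40, -27, 15] -> [-120, -81, 45] -> [-120, -81] -> 1
  [-26, -26, -14] -> [-26, -26, -14] -> [-29, -29, -17] -> [-87, -87, -51] -> [-87, -87] -> 2
  [45, 27, 41, -41, 42, 36, 27, 32, 10, -31] -> [45, 27, 41] -> [42, 24, 38] -> [126, 72, 114] -> [126, 72] -> 0
  [35, -16, -21, 21, 46, 12, 22] -> [35, -16, -21] -> [32, -19, -24] -> [96, -57, -72] -> [96, -57] -> 1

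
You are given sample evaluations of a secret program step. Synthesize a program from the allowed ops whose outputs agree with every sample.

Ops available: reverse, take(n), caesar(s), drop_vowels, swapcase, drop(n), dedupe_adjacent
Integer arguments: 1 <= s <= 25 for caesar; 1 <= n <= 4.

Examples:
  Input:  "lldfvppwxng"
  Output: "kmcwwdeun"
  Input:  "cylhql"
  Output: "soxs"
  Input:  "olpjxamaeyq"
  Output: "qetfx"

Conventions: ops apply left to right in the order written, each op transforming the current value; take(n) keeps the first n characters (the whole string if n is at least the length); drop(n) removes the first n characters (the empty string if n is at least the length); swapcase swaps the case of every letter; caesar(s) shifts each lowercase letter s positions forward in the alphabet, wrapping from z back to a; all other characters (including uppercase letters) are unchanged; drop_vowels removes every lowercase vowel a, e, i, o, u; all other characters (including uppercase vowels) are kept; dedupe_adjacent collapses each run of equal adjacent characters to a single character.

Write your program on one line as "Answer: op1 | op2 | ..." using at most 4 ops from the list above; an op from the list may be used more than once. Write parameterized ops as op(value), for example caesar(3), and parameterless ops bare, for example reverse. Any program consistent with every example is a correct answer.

drop_vowels | drop(1) | drop(1) | caesar(7)

Check, running the answer program on each example:
  "lldfvppwxng" -> "lldfvppwxng" -> "ldfvppwxng" -> "dfvppwxng" -> "kmcwwdeun"
  "cylhql" -> "cylhql" -> "ylhql" -> "lhql" -> "soxs"
  "olpjxamaeyq" -> "lpjxmyq" -> "pjxmyq" -> "jxmyq" -> "qetfx"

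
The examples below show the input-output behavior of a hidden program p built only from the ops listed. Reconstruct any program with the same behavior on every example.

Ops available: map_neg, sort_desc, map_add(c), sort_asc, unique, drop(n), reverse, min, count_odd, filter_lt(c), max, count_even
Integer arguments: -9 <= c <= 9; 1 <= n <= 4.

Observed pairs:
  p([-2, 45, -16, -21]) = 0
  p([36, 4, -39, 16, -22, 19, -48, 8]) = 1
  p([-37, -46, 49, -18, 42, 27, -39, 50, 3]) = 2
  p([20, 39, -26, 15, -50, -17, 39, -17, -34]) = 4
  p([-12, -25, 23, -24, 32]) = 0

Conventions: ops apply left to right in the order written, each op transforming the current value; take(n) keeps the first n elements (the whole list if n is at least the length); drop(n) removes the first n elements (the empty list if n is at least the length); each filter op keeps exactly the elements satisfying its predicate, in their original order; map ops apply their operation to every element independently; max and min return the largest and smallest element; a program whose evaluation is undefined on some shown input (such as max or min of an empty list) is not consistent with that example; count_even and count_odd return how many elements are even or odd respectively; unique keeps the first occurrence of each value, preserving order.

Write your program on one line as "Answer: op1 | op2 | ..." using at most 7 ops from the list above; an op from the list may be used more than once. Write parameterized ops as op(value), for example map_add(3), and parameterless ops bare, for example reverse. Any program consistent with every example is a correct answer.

drop(3) | reverse | sort_desc | reverse | drop(1) | count_odd

Check, running the answer program on each example:
  [-2, 45, -16, -21] -> [-21] -> [-21] -> [-21] -> [-21] -> [] -> 0
  [36, 4, -39, 16, -22, 19, -48, 8] -> [16, -22, 19, -48, 8] -> [8, -48, 19, -22, 16] -> [19, 16, 8, -22, -48] -> [-48, -22, 8, 16, 19] -> [-22, 8, 16, 19] -> 1
  [-37, -46, 49, -18, 42, 27, -39, 50, 3] -> [-18, 42, 27, -39, 50, 3] -> [3, 50, -39, 27, 42, -18] -> [50, 42, 27, 3, -18, -39] -> [-39, -18, 3, 27, 42, 50] -> [-18, 3, 27, 42, 50] -> 2
  [20, 39, -26, 15, -50, -17, 39, -17, -34] -> [15, -50, -17, 39, -17, -34] -> [-34, -17, 39, -17, -50, 15] -> [39, 15, -17, -17, -34, -50] -> [-50, -34, -17, -17, 15, 39] -> [-34, -17, -17, 15, 39] -> 4
  [-12, -25, 23, -24, 32] -> [-24, 32] -> [32, -24] -> [32, -24] -> [-24, 32] -> [32] -> 0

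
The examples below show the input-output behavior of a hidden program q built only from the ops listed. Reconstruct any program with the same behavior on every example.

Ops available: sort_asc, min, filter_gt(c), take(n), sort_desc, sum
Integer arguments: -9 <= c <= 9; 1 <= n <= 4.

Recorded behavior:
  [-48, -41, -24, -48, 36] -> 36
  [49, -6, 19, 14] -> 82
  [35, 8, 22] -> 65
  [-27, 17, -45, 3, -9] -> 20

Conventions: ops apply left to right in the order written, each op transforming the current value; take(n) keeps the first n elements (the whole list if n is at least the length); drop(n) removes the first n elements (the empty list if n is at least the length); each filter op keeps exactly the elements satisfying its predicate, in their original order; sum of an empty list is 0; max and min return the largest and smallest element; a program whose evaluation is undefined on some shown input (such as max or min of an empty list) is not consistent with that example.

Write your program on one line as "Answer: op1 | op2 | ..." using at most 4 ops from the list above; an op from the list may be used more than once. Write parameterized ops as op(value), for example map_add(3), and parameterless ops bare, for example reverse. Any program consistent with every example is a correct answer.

filter_gt(-1) | sort_desc | sort_asc | sum

Check, running the answer program on each example:
  [-48, -41, -24, -48, 36] -> [36] -> [36] -> [36] -> 36
  [49, -6, 19, 14] -> [49, 19, 14] -> [49, 19, 14] -> [14, 19, 49] -> 82
  [35, 8, 22] -> [35, 8, 22] -> [35, 22, 8] -> [8, 22, 35] -> 65
  [-27, 17, -45, 3, -9] -> [17, 3] -> [17, 3] -> [3, 17] -> 20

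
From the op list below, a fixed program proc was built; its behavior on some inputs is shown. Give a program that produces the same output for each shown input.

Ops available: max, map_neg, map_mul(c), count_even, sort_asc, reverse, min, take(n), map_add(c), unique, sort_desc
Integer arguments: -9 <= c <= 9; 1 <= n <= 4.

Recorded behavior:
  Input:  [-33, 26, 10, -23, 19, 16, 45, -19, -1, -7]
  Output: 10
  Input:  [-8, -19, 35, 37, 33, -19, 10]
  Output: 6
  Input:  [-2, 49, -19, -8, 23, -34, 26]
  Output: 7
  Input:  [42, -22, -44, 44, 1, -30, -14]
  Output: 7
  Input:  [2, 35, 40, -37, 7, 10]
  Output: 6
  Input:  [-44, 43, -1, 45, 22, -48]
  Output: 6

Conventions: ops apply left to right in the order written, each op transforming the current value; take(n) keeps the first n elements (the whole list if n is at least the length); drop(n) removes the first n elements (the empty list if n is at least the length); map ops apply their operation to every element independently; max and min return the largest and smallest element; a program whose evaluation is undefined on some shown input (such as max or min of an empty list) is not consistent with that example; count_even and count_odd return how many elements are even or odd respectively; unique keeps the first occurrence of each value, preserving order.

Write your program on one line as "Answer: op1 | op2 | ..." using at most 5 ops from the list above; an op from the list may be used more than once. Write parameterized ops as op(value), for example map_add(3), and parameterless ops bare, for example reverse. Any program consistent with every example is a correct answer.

sort_desc | map_mul(3) | unique | map_mul(-6) | count_even

Check, running the answer program on each example:
  [-33, 26, 10, -23, 19, 16, 45, -19, -1, -7] -> [45, 26, 19, 16, 10, -1, -7, -19, -23, -33] -> [135, 78, 57, 48, 30, -3, -21, -57, -69, -99] -> [135, 78, 57, 48, 30, -3, -21, -57, -69, -99] -> [-810, -468, -342, -288, -180, 18, 126, 342, 414, 594] -> 10
  [-8, -19, 35, 37, 33, -19, 10] -> [37, 35, 33, 10, -8, -19, -19] -> [111, 105, 99, 30, -24, -57, -57] -> [111, 105, 99, 30, -24, -57] -> [-666, -630, -594, -180, 144, 342] -> 6
  [-2, 49, -19, -8, 23, -34, 26] -> [49, 26, 23, -2, -8, -19, -34] -> [147, 78, 69, -6, -24, -57, -102] -> [147, 78, 69, -6, -24, -57, -102] -> [-882, -468, -414, 36, 144, 342, 612] -> 7
  [42, -22, -44, 44, 1, -30, -14] -> [44, 42, 1, -14, -22, -30, -44] -> [132, 126, 3, -42, -66, -90, -132] -> [132, 126, 3, -42, -66, -90, -132] -> [-792, -756, -18, 252, 396, 540, 792] -> 7
  [2, 35, 40, -37, 7, 10] -> [40, 35, 10, 7, 2, -37] -> [120, 105, 30, 21, 6, -111] -> [120, 105, 30, 21, 6, -111] -> [-720, -630, -180, -126, -36, 666] -> 6
  [-44, 43, -1, 45, 22, -48] -> [45, 43, 22, -1, -44, -48] -> [135, 129, 66, -3, -132, -144] -> [135, 129, 66, -3, -132, -144] -> [-810, -774, -396, 18, 792, 864] -> 6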